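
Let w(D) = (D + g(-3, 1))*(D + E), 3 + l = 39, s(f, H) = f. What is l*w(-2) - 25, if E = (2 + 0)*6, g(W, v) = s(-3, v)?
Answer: -1825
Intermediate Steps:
g(W, v) = -3
l = 36 (l = -3 + 39 = 36)
E = 12 (E = 2*6 = 12)
w(D) = (-3 + D)*(12 + D) (w(D) = (D - 3)*(D + 12) = (-3 + D)*(12 + D))
l*w(-2) - 25 = 36*(-36 + (-2)**2 + 9*(-2)) - 25 = 36*(-36 + 4 - 18) - 25 = 36*(-50) - 25 = -1800 - 25 = -1825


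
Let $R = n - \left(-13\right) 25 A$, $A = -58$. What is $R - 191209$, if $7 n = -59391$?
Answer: $- \frac{1529804}{7} \approx -2.1854 \cdot 10^{5}$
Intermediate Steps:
$n = - \frac{59391}{7}$ ($n = \frac{1}{7} \left(-59391\right) = - \frac{59391}{7} \approx -8484.4$)
$R = - \frac{191341}{7}$ ($R = - \frac{59391}{7} - \left(-13\right) 25 \left(-58\right) = - \frac{59391}{7} - \left(-325\right) \left(-58\right) = - \frac{59391}{7} - 18850 = - \frac{191341}{7} \approx -27334.0$)
$R - 191209 = - \frac{191341}{7} - 191209 = - \frac{1529804}{7}$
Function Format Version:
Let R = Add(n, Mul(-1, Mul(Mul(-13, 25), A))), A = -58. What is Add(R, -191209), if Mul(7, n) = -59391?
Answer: Rational(-1529804, 7) ≈ -2.1854e+5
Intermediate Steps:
n = Rational(-59391, 7) (n = Mul(Rational(1, 7), -59391) = Rational(-59391, 7) ≈ -8484.4)
R = Rational(-191341, 7) (R = Add(Rational(-59391, 7), Mul(-1, Mul(Mul(-13, 25), -58))) = Add(Rational(-59391, 7), Mul(-1, Mul(-325, -58))) = Add(Rational(-59391, 7), Mul(-1, 18850)) = Add(Rational(-59391, 7), -18850) = Rational(-191341, 7) ≈ -27334.)
Add(R, -191209) = Add(Rational(-191341, 7), -191209) = Rational(-1529804, 7)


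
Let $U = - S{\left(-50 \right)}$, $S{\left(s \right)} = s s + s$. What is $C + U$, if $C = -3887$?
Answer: $-6337$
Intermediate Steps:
$S{\left(s \right)} = s + s^{2}$ ($S{\left(s \right)} = s^{2} + s = s + s^{2}$)
$U = -2450$ ($U = - \left(-50\right) \left(1 - 50\right) = - \left(-50\right) \left(-49\right) = \left(-1\right) 2450 = -2450$)
$C + U = -3887 - 2450 = -6337$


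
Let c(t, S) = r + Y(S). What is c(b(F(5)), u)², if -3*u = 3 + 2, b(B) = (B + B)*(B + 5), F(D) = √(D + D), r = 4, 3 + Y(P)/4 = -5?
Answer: 784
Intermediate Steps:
Y(P) = -32 (Y(P) = -12 + 4*(-5) = -12 - 20 = -32)
F(D) = √2*√D (F(D) = √(2*D) = √2*√D)
b(B) = 2*B*(5 + B) (b(B) = (2*B)*(5 + B) = 2*B*(5 + B))
u = -5/3 (u = -(3 + 2)/3 = -⅓*5 = -5/3 ≈ -1.6667)
c(t, S) = -28 (c(t, S) = 4 - 32 = -28)
c(b(F(5)), u)² = (-28)² = 784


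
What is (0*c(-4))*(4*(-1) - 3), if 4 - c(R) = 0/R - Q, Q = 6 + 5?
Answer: 0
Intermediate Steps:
Q = 11
c(R) = 15 (c(R) = 4 - (0/R - 1*11) = 4 - (0 - 11) = 4 - 1*(-11) = 4 + 11 = 15)
(0*c(-4))*(4*(-1) - 3) = (0*15)*(4*(-1) - 3) = 0*(-4 - 3) = 0*(-7) = 0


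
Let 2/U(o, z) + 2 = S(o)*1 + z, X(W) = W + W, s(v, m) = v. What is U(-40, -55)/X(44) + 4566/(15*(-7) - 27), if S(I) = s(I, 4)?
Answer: -147635/4268 ≈ -34.591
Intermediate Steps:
S(I) = I
X(W) = 2*W
U(o, z) = 2/(-2 + o + z) (U(o, z) = 2/(-2 + (o*1 + z)) = 2/(-2 + (o + z)) = 2/(-2 + o + z))
U(-40, -55)/X(44) + 4566/(15*(-7) - 27) = (2/(-2 - 40 - 55))/((2*44)) + 4566/(15*(-7) - 27) = (2/(-97))/88 + 4566/(-105 - 27) = (2*(-1/97))*(1/88) + 4566/(-132) = -2/97*1/88 + 4566*(-1/132) = -1/4268 - 761/22 = -147635/4268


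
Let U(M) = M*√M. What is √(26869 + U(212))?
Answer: √(26869 + 424*√53) ≈ 173.08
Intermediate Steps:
U(M) = M^(3/2)
√(26869 + U(212)) = √(26869 + 212^(3/2)) = √(26869 + 424*√53)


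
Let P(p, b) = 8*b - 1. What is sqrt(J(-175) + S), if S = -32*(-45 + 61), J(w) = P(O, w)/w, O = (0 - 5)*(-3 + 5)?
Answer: I*sqrt(617393)/35 ≈ 22.45*I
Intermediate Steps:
O = -10 (O = -5*2 = -10)
P(p, b) = -1 + 8*b
J(w) = (-1 + 8*w)/w
S = -512 (S = -32*16 = -512)
sqrt(J(-175) + S) = sqrt((8 - 1/(-175)) - 512) = sqrt((8 - 1*(-1/175)) - 512) = sqrt((8 + 1/175) - 512) = sqrt(1401/175 - 512) = sqrt(-88199/175) = I*sqrt(617393)/35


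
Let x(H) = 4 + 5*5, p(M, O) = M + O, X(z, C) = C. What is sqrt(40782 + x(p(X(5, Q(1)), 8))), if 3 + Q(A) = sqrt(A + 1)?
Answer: sqrt(40811) ≈ 202.02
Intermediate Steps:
Q(A) = -3 + sqrt(1 + A) (Q(A) = -3 + sqrt(A + 1) = -3 + sqrt(1 + A))
x(H) = 29 (x(H) = 4 + 25 = 29)
sqrt(40782 + x(p(X(5, Q(1)), 8))) = sqrt(40782 + 29) = sqrt(40811)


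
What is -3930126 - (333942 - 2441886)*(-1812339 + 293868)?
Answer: -3200855763750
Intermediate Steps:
-3930126 - (333942 - 2441886)*(-1812339 + 293868) = -3930126 - (-2107944)*(-1518471) = -3930126 - 1*3200851833624 = -3930126 - 3200851833624 = -3200855763750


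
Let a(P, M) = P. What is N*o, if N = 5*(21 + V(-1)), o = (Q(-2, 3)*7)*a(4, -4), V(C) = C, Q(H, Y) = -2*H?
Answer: 11200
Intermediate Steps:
o = 112 (o = (-2*(-2)*7)*4 = (4*7)*4 = 28*4 = 112)
N = 100 (N = 5*(21 - 1) = 5*20 = 100)
N*o = 100*112 = 11200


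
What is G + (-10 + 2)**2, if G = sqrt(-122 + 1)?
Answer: 64 + 11*I ≈ 64.0 + 11.0*I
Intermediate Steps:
G = 11*I (G = sqrt(-121) = 11*I ≈ 11.0*I)
G + (-10 + 2)**2 = 11*I + (-10 + 2)**2 = 11*I + (-8)**2 = 11*I + 64 = 64 + 11*I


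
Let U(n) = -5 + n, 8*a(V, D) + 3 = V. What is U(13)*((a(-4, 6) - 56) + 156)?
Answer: 793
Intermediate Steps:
a(V, D) = -3/8 + V/8
U(13)*((a(-4, 6) - 56) + 156) = (-5 + 13)*(((-3/8 + (⅛)*(-4)) - 56) + 156) = 8*(((-3/8 - ½) - 56) + 156) = 8*((-7/8 - 56) + 156) = 8*(-455/8 + 156) = 8*(793/8) = 793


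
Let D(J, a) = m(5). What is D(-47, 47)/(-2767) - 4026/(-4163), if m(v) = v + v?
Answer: 11098312/11519021 ≈ 0.96348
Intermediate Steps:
m(v) = 2*v
D(J, a) = 10 (D(J, a) = 2*5 = 10)
D(-47, 47)/(-2767) - 4026/(-4163) = 10/(-2767) - 4026/(-4163) = 10*(-1/2767) - 4026*(-1/4163) = -10/2767 + 4026/4163 = 11098312/11519021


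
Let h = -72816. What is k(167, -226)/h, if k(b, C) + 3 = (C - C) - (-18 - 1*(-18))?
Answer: 1/24272 ≈ 4.1200e-5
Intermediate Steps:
k(b, C) = -3 (k(b, C) = -3 + ((C - C) - (-18 - 1*(-18))) = -3 + (0 - (-18 + 18)) = -3 + (0 - 1*0) = -3 + (0 + 0) = -3 + 0 = -3)
k(167, -226)/h = -3/(-72816) = -3*(-1/72816) = 1/24272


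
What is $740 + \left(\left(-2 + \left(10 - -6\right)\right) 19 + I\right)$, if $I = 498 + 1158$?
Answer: $2662$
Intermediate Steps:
$I = 1656$
$740 + \left(\left(-2 + \left(10 - -6\right)\right) 19 + I\right) = 740 + \left(\left(-2 + \left(10 - -6\right)\right) 19 + 1656\right) = 740 + \left(\left(-2 + \left(10 + 6\right)\right) 19 + 1656\right) = 740 + \left(\left(-2 + 16\right) 19 + 1656\right) = 740 + \left(14 \cdot 19 + 1656\right) = 740 + \left(266 + 1656\right) = 740 + 1922 = 2662$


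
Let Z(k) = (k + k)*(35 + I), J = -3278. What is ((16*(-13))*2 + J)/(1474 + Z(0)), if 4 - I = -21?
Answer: -1847/737 ≈ -2.5061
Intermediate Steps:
I = 25 (I = 4 - 1*(-21) = 4 + 21 = 25)
Z(k) = 120*k (Z(k) = (k + k)*(35 + 25) = (2*k)*60 = 120*k)
((16*(-13))*2 + J)/(1474 + Z(0)) = ((16*(-13))*2 - 3278)/(1474 + 120*0) = (-208*2 - 3278)/(1474 + 0) = (-416 - 3278)/1474 = -3694*1/1474 = -1847/737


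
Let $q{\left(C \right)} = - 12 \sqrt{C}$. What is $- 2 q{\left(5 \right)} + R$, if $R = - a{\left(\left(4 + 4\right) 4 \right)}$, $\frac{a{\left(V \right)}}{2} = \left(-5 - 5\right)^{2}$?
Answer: $-200 + 24 \sqrt{5} \approx -146.33$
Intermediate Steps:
$a{\left(V \right)} = 200$ ($a{\left(V \right)} = 2 \left(-5 - 5\right)^{2} = 2 \left(-10\right)^{2} = 2 \cdot 100 = 200$)
$R = -200$ ($R = \left(-1\right) 200 = -200$)
$- 2 q{\left(5 \right)} + R = - 2 \left(- 12 \sqrt{5}\right) - 200 = 24 \sqrt{5} - 200 = -200 + 24 \sqrt{5}$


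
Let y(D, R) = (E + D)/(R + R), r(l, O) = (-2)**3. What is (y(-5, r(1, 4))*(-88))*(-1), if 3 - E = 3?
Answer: 55/2 ≈ 27.500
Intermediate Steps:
E = 0 (E = 3 - 1*3 = 3 - 3 = 0)
r(l, O) = -8
y(D, R) = D/(2*R) (y(D, R) = (0 + D)/(R + R) = D/((2*R)) = D*(1/(2*R)) = D/(2*R))
(y(-5, r(1, 4))*(-88))*(-1) = (((1/2)*(-5)/(-8))*(-88))*(-1) = (((1/2)*(-5)*(-1/8))*(-88))*(-1) = ((5/16)*(-88))*(-1) = -55/2*(-1) = 55/2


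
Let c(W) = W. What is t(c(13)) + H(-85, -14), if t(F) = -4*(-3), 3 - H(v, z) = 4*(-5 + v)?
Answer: 375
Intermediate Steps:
H(v, z) = 23 - 4*v (H(v, z) = 3 - 4*(-5 + v) = 3 - (-20 + 4*v) = 3 + (20 - 4*v) = 23 - 4*v)
t(F) = 12
t(c(13)) + H(-85, -14) = 12 + (23 - 4*(-85)) = 12 + (23 + 340) = 12 + 363 = 375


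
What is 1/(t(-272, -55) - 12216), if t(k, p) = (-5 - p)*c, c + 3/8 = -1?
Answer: -4/49139 ≈ -8.1402e-5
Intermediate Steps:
c = -11/8 (c = -3/8 - 1 = -11/8 ≈ -1.3750)
t(k, p) = 55/8 + 11*p/8 (t(k, p) = (-5 - p)*(-11/8) = 55/8 + 11*p/8)
1/(t(-272, -55) - 12216) = 1/((55/8 + (11/8)*(-55)) - 12216) = 1/((55/8 - 605/8) - 12216) = 1/(-275/4 - 12216) = 1/(-49139/4) = -4/49139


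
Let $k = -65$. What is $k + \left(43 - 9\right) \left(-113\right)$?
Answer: $-3907$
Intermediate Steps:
$k + \left(43 - 9\right) \left(-113\right) = -65 + \left(43 - 9\right) \left(-113\right) = -65 + 34 \left(-113\right) = -65 - 3842 = -3907$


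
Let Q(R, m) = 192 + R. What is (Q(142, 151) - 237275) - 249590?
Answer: -486531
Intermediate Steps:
(Q(142, 151) - 237275) - 249590 = ((192 + 142) - 237275) - 249590 = (334 - 237275) - 249590 = -236941 - 249590 = -486531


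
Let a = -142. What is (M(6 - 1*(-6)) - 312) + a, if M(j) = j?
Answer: -442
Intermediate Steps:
(M(6 - 1*(-6)) - 312) + a = ((6 - 1*(-6)) - 312) - 142 = ((6 + 6) - 312) - 142 = (12 - 312) - 142 = -300 - 142 = -442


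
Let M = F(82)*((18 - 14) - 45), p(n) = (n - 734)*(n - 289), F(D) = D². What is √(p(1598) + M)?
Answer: 2*√213823 ≈ 924.82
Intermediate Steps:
p(n) = (-734 + n)*(-289 + n)
M = -275684 (M = 82²*((18 - 14) - 45) = 6724*(4 - 45) = 6724*(-41) = -275684)
√(p(1598) + M) = √((212126 + 1598² - 1023*1598) - 275684) = √((212126 + 2553604 - 1634754) - 275684) = √(1130976 - 275684) = √855292 = 2*√213823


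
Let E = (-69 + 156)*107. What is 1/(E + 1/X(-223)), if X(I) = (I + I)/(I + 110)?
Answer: 446/4151927 ≈ 0.00010742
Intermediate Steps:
X(I) = 2*I/(110 + I) (X(I) = (2*I)/(110 + I) = 2*I/(110 + I))
E = 9309 (E = 87*107 = 9309)
1/(E + 1/X(-223)) = 1/(9309 + 1/(2*(-223)/(110 - 223))) = 1/(9309 + 1/(2*(-223)/(-113))) = 1/(9309 + 1/(2*(-223)*(-1/113))) = 1/(9309 + 1/(446/113)) = 1/(9309 + 113/446) = 1/(4151927/446) = 446/4151927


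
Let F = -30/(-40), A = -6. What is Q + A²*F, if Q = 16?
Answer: 43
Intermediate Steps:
F = ¾ (F = -30*(-1/40) = ¾ ≈ 0.75000)
Q + A²*F = 16 + (-6)²*(¾) = 16 + 36*(¾) = 16 + 27 = 43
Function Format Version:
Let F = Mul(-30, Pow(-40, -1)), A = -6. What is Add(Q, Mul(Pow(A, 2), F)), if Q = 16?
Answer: 43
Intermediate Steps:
F = Rational(3, 4) (F = Mul(-30, Rational(-1, 40)) = Rational(3, 4) ≈ 0.75000)
Add(Q, Mul(Pow(A, 2), F)) = Add(16, Mul(Pow(-6, 2), Rational(3, 4))) = Add(16, Mul(36, Rational(3, 4))) = Add(16, 27) = 43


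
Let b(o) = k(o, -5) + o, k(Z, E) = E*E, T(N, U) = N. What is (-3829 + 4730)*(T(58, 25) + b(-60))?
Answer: 20723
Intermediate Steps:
k(Z, E) = E²
b(o) = 25 + o (b(o) = (-5)² + o = 25 + o)
(-3829 + 4730)*(T(58, 25) + b(-60)) = (-3829 + 4730)*(58 + (25 - 60)) = 901*(58 - 35) = 901*23 = 20723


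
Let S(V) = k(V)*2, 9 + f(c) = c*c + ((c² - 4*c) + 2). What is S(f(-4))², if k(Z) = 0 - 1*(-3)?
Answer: 36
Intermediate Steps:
k(Z) = 3 (k(Z) = 0 + 3 = 3)
f(c) = -7 - 4*c + 2*c² (f(c) = -9 + (c*c + ((c² - 4*c) + 2)) = -9 + (c² + (2 + c² - 4*c)) = -9 + (2 - 4*c + 2*c²) = -7 - 4*c + 2*c²)
S(V) = 6 (S(V) = 3*2 = 6)
S(f(-4))² = 6² = 36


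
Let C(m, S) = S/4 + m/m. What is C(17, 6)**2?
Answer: 25/4 ≈ 6.2500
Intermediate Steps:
C(m, S) = 1 + S/4 (C(m, S) = S*(1/4) + 1 = S/4 + 1 = 1 + S/4)
C(17, 6)**2 = (1 + (1/4)*6)**2 = (1 + 3/2)**2 = (5/2)**2 = 25/4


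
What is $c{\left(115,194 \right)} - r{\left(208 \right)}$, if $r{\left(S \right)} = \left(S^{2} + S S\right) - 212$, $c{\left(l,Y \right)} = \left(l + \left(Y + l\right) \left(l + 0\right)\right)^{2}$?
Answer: $1270836184$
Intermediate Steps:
$c{\left(l,Y \right)} = \left(l + l \left(Y + l\right)\right)^{2}$ ($c{\left(l,Y \right)} = \left(l + \left(Y + l\right) l\right)^{2} = \left(l + l \left(Y + l\right)\right)^{2}$)
$r{\left(S \right)} = -212 + 2 S^{2}$ ($r{\left(S \right)} = \left(S^{2} + S^{2}\right) - 212 = 2 S^{2} - 212 = -212 + 2 S^{2}$)
$c{\left(115,194 \right)} - r{\left(208 \right)} = 115^{2} \left(1 + 194 + 115\right)^{2} - \left(-212 + 2 \cdot 208^{2}\right) = 13225 \cdot 310^{2} - \left(-212 + 2 \cdot 43264\right) = 13225 \cdot 96100 - \left(-212 + 86528\right) = 1270922500 - 86316 = 1270836184$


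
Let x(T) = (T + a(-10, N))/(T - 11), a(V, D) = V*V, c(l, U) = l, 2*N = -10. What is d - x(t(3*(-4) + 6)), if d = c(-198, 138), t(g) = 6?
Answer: -884/5 ≈ -176.80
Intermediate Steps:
N = -5 (N = (½)*(-10) = -5)
a(V, D) = V²
d = -198
x(T) = (100 + T)/(-11 + T) (x(T) = (T + (-10)²)/(T - 11) = (T + 100)/(-11 + T) = (100 + T)/(-11 + T))
d - x(t(3*(-4) + 6)) = -198 - (100 + 6)/(-11 + 6) = -198 - 106/(-5) = -198 - (-1)*106/5 = -198 - 1*(-106/5) = -198 + 106/5 = -884/5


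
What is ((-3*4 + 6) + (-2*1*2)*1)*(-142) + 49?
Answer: 1469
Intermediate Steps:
((-3*4 + 6) + (-2*1*2)*1)*(-142) + 49 = ((-12 + 6) - 2*2*1)*(-142) + 49 = (-6 - 4*1)*(-142) + 49 = (-6 - 4)*(-142) + 49 = -10*(-142) + 49 = 1420 + 49 = 1469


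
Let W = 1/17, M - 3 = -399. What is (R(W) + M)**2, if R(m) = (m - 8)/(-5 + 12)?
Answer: 2233413081/14161 ≈ 1.5772e+5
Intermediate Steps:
M = -396 (M = 3 - 399 = -396)
W = 1/17 ≈ 0.058824
R(m) = -8/7 + m/7 (R(m) = (-8 + m)/7 = (-8 + m)*(1/7) = -8/7 + m/7)
(R(W) + M)**2 = ((-8/7 + (1/7)*(1/17)) - 396)**2 = ((-8/7 + 1/119) - 396)**2 = (-135/119 - 396)**2 = (-47259/119)**2 = 2233413081/14161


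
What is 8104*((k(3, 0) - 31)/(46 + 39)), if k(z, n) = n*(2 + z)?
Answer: -251224/85 ≈ -2955.6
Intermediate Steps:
8104*((k(3, 0) - 31)/(46 + 39)) = 8104*((0*(2 + 3) - 31)/(46 + 39)) = 8104*((0*5 - 31)/85) = 8104*((0 - 31)*(1/85)) = 8104*(-31*1/85) = 8104*(-31/85) = -251224/85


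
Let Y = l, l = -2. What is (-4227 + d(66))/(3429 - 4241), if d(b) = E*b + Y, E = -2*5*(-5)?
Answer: 929/812 ≈ 1.1441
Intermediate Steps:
E = 50 (E = -10*(-5) = 50)
Y = -2
d(b) = -2 + 50*b (d(b) = 50*b - 2 = -2 + 50*b)
(-4227 + d(66))/(3429 - 4241) = (-4227 + (-2 + 50*66))/(3429 - 4241) = (-4227 + (-2 + 3300))/(-812) = (-4227 + 3298)*(-1/812) = -929*(-1/812) = 929/812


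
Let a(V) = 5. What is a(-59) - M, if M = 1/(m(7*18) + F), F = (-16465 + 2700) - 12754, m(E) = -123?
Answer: 133211/26642 ≈ 5.0000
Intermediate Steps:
F = -26519 (F = -13765 - 12754 = -26519)
M = -1/26642 (M = 1/(-123 - 26519) = 1/(-26642) = -1/26642 ≈ -3.7535e-5)
a(-59) - M = 5 - 1*(-1/26642) = 5 + 1/26642 = 133211/26642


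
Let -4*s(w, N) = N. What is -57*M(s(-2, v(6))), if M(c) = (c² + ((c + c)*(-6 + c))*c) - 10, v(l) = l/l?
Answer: 19551/32 ≈ 610.97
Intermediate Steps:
v(l) = 1
s(w, N) = -N/4
M(c) = -10 + c² + 2*c²*(-6 + c) (M(c) = (c² + ((2*c)*(-6 + c))*c) - 10 = (c² + (2*c*(-6 + c))*c) - 10 = (c² + 2*c²*(-6 + c)) - 10 = -10 + c² + 2*c²*(-6 + c))
-57*M(s(-2, v(6))) = -57*(-10 - 11*(-¼*1)² + 2*(-¼*1)³) = -57*(-10 - 11*(-¼)² + 2*(-¼)³) = -57*(-10 - 11*1/16 + 2*(-1/64)) = -57*(-10 - 11/16 - 1/32) = -57*(-343/32) = 19551/32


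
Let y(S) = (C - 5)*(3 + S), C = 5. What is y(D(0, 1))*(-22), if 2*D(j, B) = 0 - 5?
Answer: 0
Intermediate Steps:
D(j, B) = -5/2 (D(j, B) = (0 - 5)/2 = (½)*(-5) = -5/2)
y(S) = 0 (y(S) = (5 - 5)*(3 + S) = 0*(3 + S) = 0)
y(D(0, 1))*(-22) = 0*(-22) = 0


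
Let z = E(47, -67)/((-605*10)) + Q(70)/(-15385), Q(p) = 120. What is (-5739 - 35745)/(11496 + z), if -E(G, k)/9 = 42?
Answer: -128709986900/35668138251 ≈ -3.6085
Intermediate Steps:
E(G, k) = -378 (E(G, k) = -9*42 = -378)
z = 508953/9307925 (z = -378/((-605*10)) + 120/(-15385) = -378/(-6050) + 120*(-1/15385) = -378*(-1/6050) - 24/3077 = 189/3025 - 24/3077 = 508953/9307925 ≈ 0.054680)
(-5739 - 35745)/(11496 + z) = (-5739 - 35745)/(11496 + 508953/9307925) = -41484/107004414753/9307925 = -41484*9307925/107004414753 = -128709986900/35668138251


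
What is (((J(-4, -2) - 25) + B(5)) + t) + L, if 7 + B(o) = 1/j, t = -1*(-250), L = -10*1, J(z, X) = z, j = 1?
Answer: 205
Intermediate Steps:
L = -10
t = 250
B(o) = -6 (B(o) = -7 + 1/1 = -7 + 1 = -6)
(((J(-4, -2) - 25) + B(5)) + t) + L = (((-4 - 25) - 6) + 250) - 10 = ((-29 - 6) + 250) - 10 = (-35 + 250) - 10 = 215 - 10 = 205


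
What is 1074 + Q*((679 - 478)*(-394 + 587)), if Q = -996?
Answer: -38636754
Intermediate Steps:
1074 + Q*((679 - 478)*(-394 + 587)) = 1074 - 996*(679 - 478)*(-394 + 587) = 1074 - 200196*193 = 1074 - 996*38793 = 1074 - 38637828 = -38636754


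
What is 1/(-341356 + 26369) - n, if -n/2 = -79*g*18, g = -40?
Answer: 35832921119/314987 ≈ 1.1376e+5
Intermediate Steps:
n = -113760 (n = -2*(-79*(-40))*18 = -6320*18 = -2*56880 = -113760)
1/(-341356 + 26369) - n = 1/(-341356 + 26369) - 1*(-113760) = 1/(-314987) + 113760 = -1/314987 + 113760 = 35832921119/314987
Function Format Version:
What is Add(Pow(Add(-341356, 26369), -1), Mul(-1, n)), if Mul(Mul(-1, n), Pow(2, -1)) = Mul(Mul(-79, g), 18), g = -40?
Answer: Rational(35832921119, 314987) ≈ 1.1376e+5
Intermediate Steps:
n = -113760 (n = Mul(-2, Mul(Mul(-79, -40), 18)) = Mul(-2, Mul(3160, 18)) = Mul(-2, 56880) = -113760)
Add(Pow(Add(-341356, 26369), -1), Mul(-1, n)) = Add(Pow(Add(-341356, 26369), -1), Mul(-1, -113760)) = Add(Pow(-314987, -1), 113760) = Add(Rational(-1, 314987), 113760) = Rational(35832921119, 314987)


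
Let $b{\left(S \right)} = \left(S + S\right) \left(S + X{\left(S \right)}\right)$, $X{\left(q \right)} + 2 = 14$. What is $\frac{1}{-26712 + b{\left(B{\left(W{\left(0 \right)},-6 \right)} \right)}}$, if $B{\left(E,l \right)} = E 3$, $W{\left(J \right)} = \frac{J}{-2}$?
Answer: $- \frac{1}{26712} \approx -3.7436 \cdot 10^{-5}$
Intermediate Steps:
$W{\left(J \right)} = - \frac{J}{2}$ ($W{\left(J \right)} = J \left(- \frac{1}{2}\right) = - \frac{J}{2}$)
$X{\left(q \right)} = 12$ ($X{\left(q \right)} = -2 + 14 = 12$)
$B{\left(E,l \right)} = 3 E$
$b{\left(S \right)} = 2 S \left(12 + S\right)$ ($b{\left(S \right)} = \left(S + S\right) \left(S + 12\right) = 2 S \left(12 + S\right)$)
$\frac{1}{-26712 + b{\left(B{\left(W{\left(0 \right)},-6 \right)} \right)}} = \frac{1}{-26712 + 2 \cdot 3 \left(\left(- \frac{1}{2}\right) 0\right) \left(12 + 3 \left(\left(- \frac{1}{2}\right) 0\right)\right)} = \frac{1}{-26712 + 2 \cdot 3 \cdot 0 \left(12 + 3 \cdot 0\right)} = \frac{1}{-26712 + 2 \cdot 0 \left(12 + 0\right)} = \frac{1}{-26712 + 2 \cdot 0 \cdot 12} = \frac{1}{-26712 + 0} = \frac{1}{-26712} = - \frac{1}{26712}$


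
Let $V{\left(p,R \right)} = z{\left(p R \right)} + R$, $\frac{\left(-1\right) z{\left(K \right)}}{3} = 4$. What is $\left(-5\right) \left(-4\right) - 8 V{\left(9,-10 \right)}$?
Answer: $196$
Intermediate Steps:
$z{\left(K \right)} = -12$ ($z{\left(K \right)} = \left(-3\right) 4 = -12$)
$V{\left(p,R \right)} = -12 + R$
$\left(-5\right) \left(-4\right) - 8 V{\left(9,-10 \right)} = \left(-5\right) \left(-4\right) - 8 \left(-12 - 10\right) = 20 - -176 = 20 + 176 = 196$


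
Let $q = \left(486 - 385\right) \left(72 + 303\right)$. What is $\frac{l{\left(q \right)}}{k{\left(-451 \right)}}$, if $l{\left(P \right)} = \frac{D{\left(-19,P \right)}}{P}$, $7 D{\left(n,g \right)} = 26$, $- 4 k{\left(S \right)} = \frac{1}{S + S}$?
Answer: $\frac{93808}{265125} \approx 0.35383$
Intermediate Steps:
$k{\left(S \right)} = - \frac{1}{8 S}$ ($k{\left(S \right)} = - \frac{1}{4 \left(S + S\right)} = - \frac{1}{4 \cdot 2 S} = - \frac{\frac{1}{2} \frac{1}{S}}{4} = - \frac{1}{8 S}$)
$D{\left(n,g \right)} = \frac{26}{7}$ ($D{\left(n,g \right)} = \frac{1}{7} \cdot 26 = \frac{26}{7}$)
$q = 37875$ ($q = 101 \cdot 375 = 37875$)
$l{\left(P \right)} = \frac{26}{7 P}$
$\frac{l{\left(q \right)}}{k{\left(-451 \right)}} = \frac{\frac{26}{7} \cdot \frac{1}{37875}}{\left(- \frac{1}{8}\right) \frac{1}{-451}} = \frac{\frac{26}{7} \cdot \frac{1}{37875}}{\left(- \frac{1}{8}\right) \left(- \frac{1}{451}\right)} = \frac{26 \frac{1}{\frac{1}{3608}}}{265125} = \frac{26}{265125} \cdot 3608 = \frac{93808}{265125}$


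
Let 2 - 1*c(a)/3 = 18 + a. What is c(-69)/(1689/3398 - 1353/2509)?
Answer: -451855846/119931 ≈ -3767.6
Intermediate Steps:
c(a) = -48 - 3*a (c(a) = 6 - 3*(18 + a) = 6 + (-54 - 3*a) = -48 - 3*a)
c(-69)/(1689/3398 - 1353/2509) = (-48 - 3*(-69))/(1689/3398 - 1353/2509) = (-48 + 207)/(1689*(1/3398) - 1353*1/2509) = 159/(1689/3398 - 1353/2509) = 159/(-359793/8525582) = 159*(-8525582/359793) = -451855846/119931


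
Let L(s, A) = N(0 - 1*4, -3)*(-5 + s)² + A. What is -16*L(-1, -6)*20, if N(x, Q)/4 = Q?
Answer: 140160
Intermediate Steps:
N(x, Q) = 4*Q
L(s, A) = A - 12*(-5 + s)² (L(s, A) = (4*(-3))*(-5 + s)² + A = -12*(-5 + s)² + A = A - 12*(-5 + s)²)
-16*L(-1, -6)*20 = -16*(-6 - 12*(-5 - 1)²)*20 = -16*(-6 - 12*(-6)²)*20 = -16*(-6 - 12*36)*20 = -16*(-6 - 432)*20 = -16*(-438)*20 = 7008*20 = 140160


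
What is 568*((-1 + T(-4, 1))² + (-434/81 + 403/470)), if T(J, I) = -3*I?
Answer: 124330372/19035 ≈ 6531.7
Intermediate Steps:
568*((-1 + T(-4, 1))² + (-434/81 + 403/470)) = 568*((-1 - 3*1)² + (-434/81 + 403/470)) = 568*((-1 - 3)² + (-434*1/81 + 403*(1/470))) = 568*((-4)² + (-434/81 + 403/470)) = 568*(16 - 171337/38070) = 568*(437783/38070) = 124330372/19035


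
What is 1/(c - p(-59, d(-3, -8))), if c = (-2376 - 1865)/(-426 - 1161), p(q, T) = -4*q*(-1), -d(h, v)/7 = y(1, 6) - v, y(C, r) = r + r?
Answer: 1587/378773 ≈ 0.0041898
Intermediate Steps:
y(C, r) = 2*r
d(h, v) = -84 + 7*v (d(h, v) = -7*(2*6 - v) = -7*(12 - v) = -84 + 7*v)
p(q, T) = 4*q
c = 4241/1587 (c = -4241/(-1587) = -4241*(-1/1587) = 4241/1587 ≈ 2.6723)
1/(c - p(-59, d(-3, -8))) = 1/(4241/1587 - 4*(-59)) = 1/(4241/1587 - 1*(-236)) = 1/(4241/1587 + 236) = 1/(378773/1587) = 1587/378773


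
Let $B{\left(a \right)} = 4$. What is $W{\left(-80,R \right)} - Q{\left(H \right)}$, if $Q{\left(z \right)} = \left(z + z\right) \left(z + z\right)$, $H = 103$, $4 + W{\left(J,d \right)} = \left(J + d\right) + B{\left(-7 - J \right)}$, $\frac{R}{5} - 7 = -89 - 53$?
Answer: $-43191$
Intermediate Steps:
$R = -675$ ($R = 35 + 5 \left(-89 - 53\right) = 35 + 5 \left(-142\right) = 35 - 710 = -675$)
$W{\left(J,d \right)} = J + d$ ($W{\left(J,d \right)} = -4 + \left(\left(J + d\right) + 4\right) = -4 + \left(4 + J + d\right) = J + d$)
$Q{\left(z \right)} = 4 z^{2}$ ($Q{\left(z \right)} = 2 z 2 z = 4 z^{2}$)
$W{\left(-80,R \right)} - Q{\left(H \right)} = \left(-80 - 675\right) - 4 \cdot 103^{2} = -755 - 4 \cdot 10609 = -755 - 42436 = -43191$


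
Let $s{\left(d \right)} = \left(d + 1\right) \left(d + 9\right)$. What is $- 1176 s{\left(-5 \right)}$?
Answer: $18816$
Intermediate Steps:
$s{\left(d \right)} = \left(1 + d\right) \left(9 + d\right)$
$- 1176 s{\left(-5 \right)} = - 1176 \left(9 + \left(-5\right)^{2} + 10 \left(-5\right)\right) = - 1176 \left(9 + 25 - 50\right) = \left(-1176\right) \left(-16\right) = 18816$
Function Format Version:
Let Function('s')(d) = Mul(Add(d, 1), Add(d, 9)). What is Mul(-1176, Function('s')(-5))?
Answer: 18816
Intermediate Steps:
Function('s')(d) = Mul(Add(1, d), Add(9, d))
Mul(-1176, Function('s')(-5)) = Mul(-1176, Add(9, Pow(-5, 2), Mul(10, -5))) = Mul(-1176, Add(9, 25, -50)) = Mul(-1176, -16) = 18816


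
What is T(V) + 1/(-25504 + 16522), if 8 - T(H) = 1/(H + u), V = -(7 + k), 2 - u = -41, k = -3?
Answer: 931121/116766 ≈ 7.9743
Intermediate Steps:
u = 43 (u = 2 - 1*(-41) = 2 + 41 = 43)
V = -4 (V = -(7 - 3) = -1*4 = -4)
T(H) = 8 - 1/(43 + H) (T(H) = 8 - 1/(H + 43) = 8 - 1/(43 + H))
T(V) + 1/(-25504 + 16522) = (343 + 8*(-4))/(43 - 4) + 1/(-25504 + 16522) = (343 - 32)/39 + 1/(-8982) = (1/39)*311 - 1/8982 = 311/39 - 1/8982 = 931121/116766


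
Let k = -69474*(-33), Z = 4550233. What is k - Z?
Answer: -2257591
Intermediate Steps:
k = 2292642
k - Z = 2292642 - 1*4550233 = 2292642 - 4550233 = -2257591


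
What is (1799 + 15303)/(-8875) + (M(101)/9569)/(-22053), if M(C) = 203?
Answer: -515564862377/267549752625 ≈ -1.9270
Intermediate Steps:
(1799 + 15303)/(-8875) + (M(101)/9569)/(-22053) = (1799 + 15303)/(-8875) + (203/9569)/(-22053) = 17102*(-1/8875) + (203*(1/9569))*(-1/22053) = -17102/8875 + (29/1367)*(-1/22053) = -17102/8875 - 29/30146451 = -515564862377/267549752625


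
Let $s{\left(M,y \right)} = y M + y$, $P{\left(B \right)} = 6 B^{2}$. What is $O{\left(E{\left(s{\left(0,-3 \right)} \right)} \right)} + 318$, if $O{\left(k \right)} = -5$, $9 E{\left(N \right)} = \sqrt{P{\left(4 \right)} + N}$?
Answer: $313$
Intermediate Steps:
$s{\left(M,y \right)} = y + M y$ ($s{\left(M,y \right)} = M y + y = y + M y$)
$E{\left(N \right)} = \frac{\sqrt{96 + N}}{9}$ ($E{\left(N \right)} = \frac{\sqrt{6 \cdot 4^{2} + N}}{9} = \frac{\sqrt{6 \cdot 16 + N}}{9} = \frac{\sqrt{96 + N}}{9}$)
$O{\left(E{\left(s{\left(0,-3 \right)} \right)} \right)} + 318 = -5 + 318 = 313$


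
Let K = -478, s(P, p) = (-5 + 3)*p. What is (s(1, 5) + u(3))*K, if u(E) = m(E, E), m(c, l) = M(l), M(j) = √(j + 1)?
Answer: 3824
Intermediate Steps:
M(j) = √(1 + j)
m(c, l) = √(1 + l)
s(P, p) = -2*p
u(E) = √(1 + E)
(s(1, 5) + u(3))*K = (-2*5 + √(1 + 3))*(-478) = (-10 + √4)*(-478) = (-10 + 2)*(-478) = -8*(-478) = 3824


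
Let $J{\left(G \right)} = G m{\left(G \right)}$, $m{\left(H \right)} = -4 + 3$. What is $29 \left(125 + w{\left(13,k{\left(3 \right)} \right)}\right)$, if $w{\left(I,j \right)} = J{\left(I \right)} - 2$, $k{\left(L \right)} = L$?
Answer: $3190$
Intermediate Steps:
$m{\left(H \right)} = -1$
$J{\left(G \right)} = - G$ ($J{\left(G \right)} = G \left(-1\right) = - G$)
$w{\left(I,j \right)} = -2 - I$ ($w{\left(I,j \right)} = - I - 2 = -2 - I$)
$29 \left(125 + w{\left(13,k{\left(3 \right)} \right)}\right) = 29 \left(125 - 15\right) = 29 \cdot 110 = 3190$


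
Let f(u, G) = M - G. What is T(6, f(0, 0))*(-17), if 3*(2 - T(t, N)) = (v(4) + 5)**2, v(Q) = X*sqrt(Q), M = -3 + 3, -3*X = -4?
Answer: 8075/27 ≈ 299.07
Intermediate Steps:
X = 4/3 (X = -1/3*(-4) = 4/3 ≈ 1.3333)
M = 0
f(u, G) = -G (f(u, G) = 0 - G = -G)
v(Q) = 4*sqrt(Q)/3
T(t, N) = -475/27 (T(t, N) = 2 - (4*sqrt(4)/3 + 5)**2/3 = 2 - ((4/3)*2 + 5)**2/3 = 2 - (8/3 + 5)**2/3 = 2 - (23/3)**2/3 = 2 - 1/3*529/9 = 2 - 529/27 = -475/27)
T(6, f(0, 0))*(-17) = -475/27*(-17) = 8075/27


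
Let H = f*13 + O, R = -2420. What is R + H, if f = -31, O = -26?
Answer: -2849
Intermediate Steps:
H = -429 (H = -31*13 - 26 = -403 - 26 = -429)
R + H = -2420 - 429 = -2849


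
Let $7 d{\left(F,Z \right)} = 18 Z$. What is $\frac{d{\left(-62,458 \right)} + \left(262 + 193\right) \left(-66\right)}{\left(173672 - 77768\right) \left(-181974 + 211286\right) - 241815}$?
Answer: $- \frac{67322}{6558757877} \approx -1.0264 \cdot 10^{-5}$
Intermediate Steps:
$d{\left(F,Z \right)} = \frac{18 Z}{7}$
$\frac{d{\left(-62,458 \right)} + \left(262 + 193\right) \left(-66\right)}{\left(173672 - 77768\right) \left(-181974 + 211286\right) - 241815} = \frac{\frac{18}{7} \cdot 458 + \left(262 + 193\right) \left(-66\right)}{\left(173672 - 77768\right) \left(-181974 + 211286\right) - 241815} = \frac{\frac{8244}{7} + 455 \left(-66\right)}{95904 \cdot 29312 - 241815} = \frac{\frac{8244}{7} - 30030}{2811138048 - 241815} = - \frac{201966}{7 \cdot 2810896233} = \left(- \frac{201966}{7}\right) \frac{1}{2810896233} = - \frac{67322}{6558757877}$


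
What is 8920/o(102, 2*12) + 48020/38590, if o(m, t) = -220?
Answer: -1668292/42449 ≈ -39.301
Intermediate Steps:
8920/o(102, 2*12) + 48020/38590 = 8920/(-220) + 48020/38590 = 8920*(-1/220) + 48020*(1/38590) = -446/11 + 4802/3859 = -1668292/42449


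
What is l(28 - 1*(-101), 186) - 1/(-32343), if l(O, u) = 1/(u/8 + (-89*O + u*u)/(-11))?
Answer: -443885/985782297 ≈ -0.00045029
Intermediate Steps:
l(O, u) = 1/(-u**2/11 + u/8 + 89*O/11) (l(O, u) = 1/(u*(1/8) + (-89*O + u**2)*(-1/11)) = 1/(u/8 + (u**2 - 89*O)*(-1/11)) = 1/(u/8 + (-u**2/11 + 89*O/11)) = 1/(-u**2/11 + u/8 + 89*O/11))
l(28 - 1*(-101), 186) - 1/(-32343) = 88/(-8*186**2 + 11*186 + 712*(28 - 1*(-101))) - 1/(-32343) = 88/(-8*34596 + 2046 + 712*(28 + 101)) - 1*(-1/32343) = 88/(-276768 + 2046 + 712*129) + 1/32343 = 88/(-276768 + 2046 + 91848) + 1/32343 = 88/(-182874) + 1/32343 = 88*(-1/182874) + 1/32343 = -44/91437 + 1/32343 = -443885/985782297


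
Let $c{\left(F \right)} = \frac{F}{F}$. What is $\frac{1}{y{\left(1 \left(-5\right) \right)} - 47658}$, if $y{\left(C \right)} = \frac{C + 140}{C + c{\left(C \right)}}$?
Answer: $- \frac{4}{190767} \approx -2.0968 \cdot 10^{-5}$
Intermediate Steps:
$c{\left(F \right)} = 1$
$y{\left(C \right)} = \frac{140 + C}{1 + C}$ ($y{\left(C \right)} = \frac{C + 140}{C + 1} = \frac{140 + C}{1 + C}$)
$\frac{1}{y{\left(1 \left(-5\right) \right)} - 47658} = \frac{1}{\frac{140 + 1 \left(-5\right)}{1 + 1 \left(-5\right)} - 47658} = \frac{1}{\frac{140 - 5}{1 - 5} - 47658} = \frac{1}{\frac{1}{-4} \cdot 135 - 47658} = \frac{1}{\left(- \frac{1}{4}\right) 135 - 47658} = \frac{1}{- \frac{135}{4} - 47658} = \frac{1}{- \frac{190767}{4}} = - \frac{4}{190767}$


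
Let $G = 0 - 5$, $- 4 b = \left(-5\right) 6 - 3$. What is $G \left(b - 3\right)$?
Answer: $- \frac{105}{4} \approx -26.25$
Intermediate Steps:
$b = \frac{33}{4}$ ($b = - \frac{\left(-5\right) 6 - 3}{4} = - \frac{-30 - 3}{4} = \left(- \frac{1}{4}\right) \left(-33\right) = \frac{33}{4} \approx 8.25$)
$G = -5$
$G \left(b - 3\right) = - 5 \left(\frac{33}{4} - 3\right) = \left(-5\right) \frac{21}{4} = - \frac{105}{4}$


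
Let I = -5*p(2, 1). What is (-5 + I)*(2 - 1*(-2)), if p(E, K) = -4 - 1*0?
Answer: 60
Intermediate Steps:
p(E, K) = -4 (p(E, K) = -4 + 0 = -4)
I = 20 (I = -5*(-4) = 20)
(-5 + I)*(2 - 1*(-2)) = (-5 + 20)*(2 - 1*(-2)) = 15*(2 + 2) = 15*4 = 60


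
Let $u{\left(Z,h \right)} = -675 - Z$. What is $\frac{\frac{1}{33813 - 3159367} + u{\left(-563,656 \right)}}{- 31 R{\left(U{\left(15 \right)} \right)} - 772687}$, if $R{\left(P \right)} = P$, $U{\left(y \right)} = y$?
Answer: $\frac{350062049}{2416528326208} \approx 0.00014486$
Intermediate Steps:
$\frac{\frac{1}{33813 - 3159367} + u{\left(-563,656 \right)}}{- 31 R{\left(U{\left(15 \right)} \right)} - 772687} = \frac{\frac{1}{33813 - 3159367} - 112}{\left(-31\right) 15 - 772687} = \frac{\frac{1}{-3125554} + \left(-675 + 563\right)}{-465 - 772687} = \frac{- \frac{1}{3125554} - 112}{-773152} = \left(- \frac{350062049}{3125554}\right) \left(- \frac{1}{773152}\right) = \frac{350062049}{2416528326208}$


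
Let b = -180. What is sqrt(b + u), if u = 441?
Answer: 3*sqrt(29) ≈ 16.155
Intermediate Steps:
sqrt(b + u) = sqrt(-180 + 441) = sqrt(261) = 3*sqrt(29)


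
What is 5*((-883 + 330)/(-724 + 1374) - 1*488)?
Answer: -317753/130 ≈ -2444.3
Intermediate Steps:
5*((-883 + 330)/(-724 + 1374) - 1*488) = 5*(-553/650 - 488) = 5*(-317753/650) = -317753/130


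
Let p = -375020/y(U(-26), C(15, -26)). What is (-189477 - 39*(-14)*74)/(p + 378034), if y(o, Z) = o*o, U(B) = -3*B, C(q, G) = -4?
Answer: -226740033/574895959 ≈ -0.39440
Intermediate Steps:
y(o, Z) = o²
p = -93755/1521 (p = -375020/((-3*(-26))²) = -375020/(78²) = -375020/6084 = -375020*1/6084 = -93755/1521 ≈ -61.640)
(-189477 - 39*(-14)*74)/(p + 378034) = (-189477 - 39*(-14)*74)/(-93755/1521 + 378034) = (-189477 + 546*74)/(574895959/1521) = (-189477 + 40404)*(1521/574895959) = -149073*1521/574895959 = -226740033/574895959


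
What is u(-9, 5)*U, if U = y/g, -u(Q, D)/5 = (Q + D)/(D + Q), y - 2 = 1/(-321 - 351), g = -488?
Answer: 6715/327936 ≈ 0.020477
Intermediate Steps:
y = 1343/672 (y = 2 + 1/(-321 - 351) = 2 + 1/(-672) = 2 - 1/672 = 1343/672 ≈ 1.9985)
u(Q, D) = -5 (u(Q, D) = -5*(Q + D)/(D + Q) = -5*(D + Q)/(D + Q) = -5*1 = -5)
U = -1343/327936 (U = (1343/672)/(-488) = (1343/672)*(-1/488) = -1343/327936 ≈ -0.0040953)
u(-9, 5)*U = -5*(-1343/327936) = 6715/327936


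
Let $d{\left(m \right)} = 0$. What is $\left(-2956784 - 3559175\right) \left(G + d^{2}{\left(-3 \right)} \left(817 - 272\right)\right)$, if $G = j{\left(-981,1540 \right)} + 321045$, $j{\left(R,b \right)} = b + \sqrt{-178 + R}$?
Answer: $-2101950634015 - 6515959 i \sqrt{1159} \approx -2.102 \cdot 10^{12} - 2.2183 \cdot 10^{8} i$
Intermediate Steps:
$G = 322585 + i \sqrt{1159}$ ($G = \left(1540 + \sqrt{-178 - 981}\right) + 321045 = \left(1540 + \sqrt{-1159}\right) + 321045 = \left(1540 + i \sqrt{1159}\right) + 321045 = 322585 + i \sqrt{1159} \approx 3.2259 \cdot 10^{5} + 34.044 i$)
$\left(-2956784 - 3559175\right) \left(G + d^{2}{\left(-3 \right)} \left(817 - 272\right)\right) = \left(-2956784 - 3559175\right) \left(\left(322585 + i \sqrt{1159}\right) + 0^{2} \left(817 - 272\right)\right) = - 6515959 \left(\left(322585 + i \sqrt{1159}\right) + 0 \cdot 545\right) = - 6515959 \left(\left(322585 + i \sqrt{1159}\right) + 0\right) = - 6515959 \left(322585 + i \sqrt{1159}\right) = -2101950634015 - 6515959 i \sqrt{1159}$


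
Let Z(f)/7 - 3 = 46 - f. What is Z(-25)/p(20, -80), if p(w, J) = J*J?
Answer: 259/3200 ≈ 0.080938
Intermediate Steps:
p(w, J) = J²
Z(f) = 343 - 7*f (Z(f) = 21 + 7*(46 - f) = 21 + (322 - 7*f) = 343 - 7*f)
Z(-25)/p(20, -80) = (343 - 7*(-25))/((-80)²) = (343 + 175)/6400 = 518*(1/6400) = 259/3200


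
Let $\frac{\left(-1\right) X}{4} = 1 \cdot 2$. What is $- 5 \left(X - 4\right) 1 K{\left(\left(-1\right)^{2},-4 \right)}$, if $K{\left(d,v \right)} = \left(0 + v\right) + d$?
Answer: $-180$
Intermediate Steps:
$K{\left(d,v \right)} = d + v$ ($K{\left(d,v \right)} = v + d = d + v$)
$X = -8$ ($X = - 4 \cdot 1 \cdot 2 = \left(-4\right) 2 = -8$)
$- 5 \left(X - 4\right) 1 K{\left(\left(-1\right)^{2},-4 \right)} = - 5 \left(-8 - 4\right) 1 \left(\left(-1\right)^{2} - 4\right) = \left(-5\right) \left(-12\right) 1 \left(1 - 4\right) = 60 \cdot 1 \left(-3\right) = 60 \left(-3\right) = -180$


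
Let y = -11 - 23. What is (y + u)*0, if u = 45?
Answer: 0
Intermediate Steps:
y = -34
(y + u)*0 = (-34 + 45)*0 = 11*0 = 0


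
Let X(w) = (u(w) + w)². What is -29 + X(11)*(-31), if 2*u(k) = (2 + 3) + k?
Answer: -11220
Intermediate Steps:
u(k) = 5/2 + k/2 (u(k) = ((2 + 3) + k)/2 = (5 + k)/2 = 5/2 + k/2)
X(w) = (5/2 + 3*w/2)² (X(w) = ((5/2 + w/2) + w)² = (5/2 + 3*w/2)²)
-29 + X(11)*(-31) = -29 + ((5 + 3*11)²/4)*(-31) = -29 + ((5 + 33)²/4)*(-31) = -29 + ((¼)*38²)*(-31) = -29 + ((¼)*1444)*(-31) = -29 + 361*(-31) = -29 - 11191 = -11220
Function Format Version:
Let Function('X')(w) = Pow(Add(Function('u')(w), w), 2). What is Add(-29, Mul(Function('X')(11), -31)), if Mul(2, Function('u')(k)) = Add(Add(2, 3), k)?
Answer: -11220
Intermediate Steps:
Function('u')(k) = Add(Rational(5, 2), Mul(Rational(1, 2), k)) (Function('u')(k) = Mul(Rational(1, 2), Add(Add(2, 3), k)) = Mul(Rational(1, 2), Add(5, k)) = Add(Rational(5, 2), Mul(Rational(1, 2), k)))
Function('X')(w) = Pow(Add(Rational(5, 2), Mul(Rational(3, 2), w)), 2) (Function('X')(w) = Pow(Add(Add(Rational(5, 2), Mul(Rational(1, 2), w)), w), 2) = Pow(Add(Rational(5, 2), Mul(Rational(3, 2), w)), 2))
Add(-29, Mul(Function('X')(11), -31)) = Add(-29, Mul(Mul(Rational(1, 4), Pow(Add(5, Mul(3, 11)), 2)), -31)) = Add(-29, Mul(Mul(Rational(1, 4), Pow(Add(5, 33), 2)), -31)) = Add(-29, Mul(Mul(Rational(1, 4), Pow(38, 2)), -31)) = Add(-29, Mul(Mul(Rational(1, 4), 1444), -31)) = Add(-29, Mul(361, -31)) = Add(-29, -11191) = -11220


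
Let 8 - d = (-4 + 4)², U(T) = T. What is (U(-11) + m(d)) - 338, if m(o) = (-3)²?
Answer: -340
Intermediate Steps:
d = 8 (d = 8 - (-4 + 4)² = 8 - 1*0² = 8 - 1*0 = 8 + 0 = 8)
m(o) = 9
(U(-11) + m(d)) - 338 = (-11 + 9) - 338 = -2 - 338 = -340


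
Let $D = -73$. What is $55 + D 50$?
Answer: $-3595$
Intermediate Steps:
$55 + D 50 = 55 - 3650 = -3595$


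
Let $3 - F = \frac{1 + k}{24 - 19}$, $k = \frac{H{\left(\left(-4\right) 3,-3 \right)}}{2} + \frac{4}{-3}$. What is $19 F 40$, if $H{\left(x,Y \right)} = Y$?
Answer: $\frac{7676}{3} \approx 2558.7$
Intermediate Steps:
$k = - \frac{17}{6}$ ($k = - \frac{3}{2} + \frac{4}{-3} = \left(-3\right) \frac{1}{2} + 4 \left(- \frac{1}{3}\right) = - \frac{3}{2} - \frac{4}{3} = - \frac{17}{6} \approx -2.8333$)
$F = \frac{101}{30}$ ($F = 3 - \frac{1 - \frac{17}{6}}{24 - 19} = 3 - - \frac{11}{6 \cdot 5} = 3 - \left(- \frac{11}{6}\right) \frac{1}{5} = 3 - - \frac{11}{30} = 3 + \frac{11}{30} = \frac{101}{30} \approx 3.3667$)
$19 F 40 = 19 \cdot \frac{101}{30} \cdot 40 = \frac{1919}{30} \cdot 40 = \frac{7676}{3}$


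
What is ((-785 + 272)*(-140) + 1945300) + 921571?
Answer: 2938691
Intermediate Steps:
((-785 + 272)*(-140) + 1945300) + 921571 = (-513*(-140) + 1945300) + 921571 = (71820 + 1945300) + 921571 = 2017120 + 921571 = 2938691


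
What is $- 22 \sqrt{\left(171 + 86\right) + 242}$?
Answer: $- 22 \sqrt{499} \approx -491.44$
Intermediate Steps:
$- 22 \sqrt{\left(171 + 86\right) + 242} = - 22 \sqrt{257 + 242} = - 22 \sqrt{499}$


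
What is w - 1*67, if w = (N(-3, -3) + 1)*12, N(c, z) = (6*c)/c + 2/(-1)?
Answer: -7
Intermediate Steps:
N(c, z) = 4 (N(c, z) = 6 + 2*(-1) = 6 - 2 = 4)
w = 60 (w = (4 + 1)*12 = 5*12 = 60)
w - 1*67 = 60 - 1*67 = 60 - 67 = -7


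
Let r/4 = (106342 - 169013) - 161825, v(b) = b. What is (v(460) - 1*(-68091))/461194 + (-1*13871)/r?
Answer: 33977461579/207072416448 ≈ 0.16408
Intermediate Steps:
r = -897984 (r = 4*((106342 - 169013) - 161825) = 4*(-62671 - 161825) = 4*(-224496) = -897984)
(v(460) - 1*(-68091))/461194 + (-1*13871)/r = (460 - 1*(-68091))/461194 - 1*13871/(-897984) = (460 + 68091)*(1/461194) - 13871*(-1/897984) = 68551*(1/461194) + 13871/897984 = 68551/461194 + 13871/897984 = 33977461579/207072416448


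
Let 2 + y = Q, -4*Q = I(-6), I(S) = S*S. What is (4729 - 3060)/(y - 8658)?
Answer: -1669/8669 ≈ -0.19253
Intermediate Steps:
I(S) = S**2
Q = -9 (Q = -1/4*(-6)**2 = -1/4*36 = -9)
y = -11 (y = -2 - 9 = -11)
(4729 - 3060)/(y - 8658) = (4729 - 3060)/(-11 - 8658) = 1669/(-8669) = 1669*(-1/8669) = -1669/8669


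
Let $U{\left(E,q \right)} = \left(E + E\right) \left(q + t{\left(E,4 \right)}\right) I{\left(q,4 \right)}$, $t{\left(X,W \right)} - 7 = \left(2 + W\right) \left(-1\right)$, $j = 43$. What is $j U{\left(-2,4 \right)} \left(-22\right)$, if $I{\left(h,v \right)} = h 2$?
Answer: $151360$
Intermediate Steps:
$t{\left(X,W \right)} = 5 - W$ ($t{\left(X,W \right)} = 7 + \left(2 + W\right) \left(-1\right) = 7 - \left(2 + W\right) = 5 - W$)
$I{\left(h,v \right)} = 2 h$
$U{\left(E,q \right)} = 4 E q \left(1 + q\right)$ ($U{\left(E,q \right)} = \left(E + E\right) \left(q + \left(5 - 4\right)\right) 2 q = 2 E \left(q + \left(5 - 4\right)\right) 2 q = 2 E \left(q + 1\right) 2 q = 2 E \left(1 + q\right) 2 q = 4 E q \left(1 + q\right)$)
$j U{\left(-2,4 \right)} \left(-22\right) = 43 \cdot 4 \left(-2\right) 4 \left(1 + 4\right) \left(-22\right) = 43 \cdot 4 \left(-2\right) 4 \cdot 5 \left(-22\right) = 43 \left(-160\right) \left(-22\right) = \left(-6880\right) \left(-22\right) = 151360$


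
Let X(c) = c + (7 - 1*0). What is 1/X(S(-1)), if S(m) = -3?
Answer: 1/4 ≈ 0.25000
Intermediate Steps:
X(c) = 7 + c (X(c) = c + (7 + 0) = c + 7 = 7 + c)
1/X(S(-1)) = 1/(7 - 3) = 1/4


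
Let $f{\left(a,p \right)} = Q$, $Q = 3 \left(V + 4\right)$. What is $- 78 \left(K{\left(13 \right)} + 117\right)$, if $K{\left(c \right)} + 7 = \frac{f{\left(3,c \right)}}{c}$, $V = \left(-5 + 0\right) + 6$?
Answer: $-8670$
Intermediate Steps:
$V = 1$ ($V = -5 + 6 = 1$)
$Q = 15$ ($Q = 3 \left(1 + 4\right) = 3 \cdot 5 = 15$)
$f{\left(a,p \right)} = 15$
$K{\left(c \right)} = -7 + \frac{15}{c}$
$- 78 \left(K{\left(13 \right)} + 117\right) = - 78 \left(\left(-7 + \frac{15}{13}\right) + 117\right) = - 78 \left(- \frac{76}{13} + 117\right) = \left(-78\right) \frac{1445}{13} = -8670$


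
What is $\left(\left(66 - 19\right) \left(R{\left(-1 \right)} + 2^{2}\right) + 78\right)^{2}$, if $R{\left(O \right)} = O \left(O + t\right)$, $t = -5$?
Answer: $300304$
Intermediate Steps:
$R{\left(O \right)} = O \left(-5 + O\right)$ ($R{\left(O \right)} = O \left(O - 5\right) = O \left(-5 + O\right)$)
$\left(\left(66 - 19\right) \left(R{\left(-1 \right)} + 2^{2}\right) + 78\right)^{2} = \left(\left(66 - 19\right) \left(- (-5 - 1) + 2^{2}\right) + 78\right)^{2} = \left(47 \left(\left(-1\right) \left(-6\right) + 4\right) + 78\right)^{2} = \left(47 \left(6 + 4\right) + 78\right)^{2} = \left(47 \cdot 10 + 78\right)^{2} = \left(470 + 78\right)^{2} = 548^{2} = 300304$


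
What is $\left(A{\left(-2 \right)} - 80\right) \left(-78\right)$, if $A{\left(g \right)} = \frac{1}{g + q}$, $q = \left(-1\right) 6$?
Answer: $\frac{24999}{4} \approx 6249.8$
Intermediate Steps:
$q = -6$
$A{\left(g \right)} = \frac{1}{-6 + g}$ ($A{\left(g \right)} = \frac{1}{g - 6} = \frac{1}{-6 + g}$)
$\left(A{\left(-2 \right)} - 80\right) \left(-78\right) = \left(\frac{1}{-6 - 2} - 80\right) \left(-78\right) = \left(\frac{1}{-8} - 80\right) \left(-78\right) = \left(- \frac{1}{8} - 80\right) \left(-78\right) = \left(- \frac{641}{8}\right) \left(-78\right) = \frac{24999}{4}$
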